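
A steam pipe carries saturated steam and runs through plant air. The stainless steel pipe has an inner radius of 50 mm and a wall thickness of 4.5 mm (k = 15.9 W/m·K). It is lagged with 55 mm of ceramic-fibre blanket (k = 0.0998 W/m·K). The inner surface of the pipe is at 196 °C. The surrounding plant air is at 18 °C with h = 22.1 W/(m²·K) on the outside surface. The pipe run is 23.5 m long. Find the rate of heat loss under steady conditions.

Q ≈ 3550 W

Treating each annulus and film as a series resistance:
R_stainless steel pipe wall = ln(54.5/50)/(2π×15.9×23.5) = 3.671×10^-5 K/W
R_ceramic-fibre blanket = ln(109.5/54.5)/(2π×0.0998×23.5) = 0.04735 K/W
R_outer film = 1/(h_o·2πr_oL) = 1/(22.1×2π×0.1095×23.5) = 0.002799 K/W
R_total = 0.05018 K/W
Q = ΔT/R_total = 178/0.05018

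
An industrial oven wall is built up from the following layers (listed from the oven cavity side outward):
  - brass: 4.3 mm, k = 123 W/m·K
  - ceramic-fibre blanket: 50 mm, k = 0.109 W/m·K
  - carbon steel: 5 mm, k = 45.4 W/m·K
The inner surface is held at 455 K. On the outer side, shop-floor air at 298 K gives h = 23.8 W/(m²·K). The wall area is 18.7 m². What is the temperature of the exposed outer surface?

T ≈ 311 K

Series thermal resistances:
R_brass = L/(kA) = 0.0043/(123×18.7) = 1.869×10^-6 K/W
R_ceramic-fibre blanket = L/(kA) = 0.05/(0.109×18.7) = 0.02453 K/W
R_carbon steel = L/(kA) = 0.005/(45.4×18.7) = 5.889×10^-6 K/W
R_outer film = 1/(h_o·A) = 1/(23.8×18.7) = 0.002247 K/W
R_total = 0.02678 K/W;  Q = ΔT/R_total = 157/0.02678 = 5862 W
T_interface = T_inner − Q·ΣR(inner→interface) = 455 − 5860×0.02454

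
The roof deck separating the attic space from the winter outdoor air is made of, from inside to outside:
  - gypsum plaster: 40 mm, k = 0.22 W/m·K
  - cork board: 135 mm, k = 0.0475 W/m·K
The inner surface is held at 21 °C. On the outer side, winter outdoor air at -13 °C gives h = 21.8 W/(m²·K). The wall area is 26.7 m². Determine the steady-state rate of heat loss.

Model the wall as resistances in series:
R_gypsum plaster = L/(kA) = 0.04/(0.22×26.7) = 0.00681 K/W
R_cork board = L/(kA) = 0.135/(0.0475×26.7) = 0.1064 K/W
R_outer film = 1/(h_o·A) = 1/(21.8×26.7) = 0.001718 K/W
R_total = 0.115 K/W
Q = ΔT / R_total = 34 / 0.115

Q ≈ 296 W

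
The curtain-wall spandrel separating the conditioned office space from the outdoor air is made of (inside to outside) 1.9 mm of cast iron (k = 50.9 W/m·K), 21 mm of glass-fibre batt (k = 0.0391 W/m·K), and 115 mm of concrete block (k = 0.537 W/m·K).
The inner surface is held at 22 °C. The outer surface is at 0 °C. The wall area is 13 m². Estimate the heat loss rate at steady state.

Treating each layer as a thermal resistance in series:
R_cast iron = L/(kA) = 0.0019/(50.9×13) = 2.871×10^-6 K/W
R_glass-fibre batt = L/(kA) = 0.021/(0.0391×13) = 0.04131 K/W
R_concrete block = L/(kA) = 0.115/(0.537×13) = 0.01647 K/W
R_total = 0.05779 K/W
Q = ΔT / R_total = 22 / 0.05779

Q ≈ 381 W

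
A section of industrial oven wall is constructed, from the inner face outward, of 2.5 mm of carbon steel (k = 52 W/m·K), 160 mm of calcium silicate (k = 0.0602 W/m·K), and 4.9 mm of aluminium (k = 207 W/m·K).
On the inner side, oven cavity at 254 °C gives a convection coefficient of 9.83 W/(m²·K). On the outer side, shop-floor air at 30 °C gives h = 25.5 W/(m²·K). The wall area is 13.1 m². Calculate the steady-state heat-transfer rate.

Q ≈ 1050 W

Thermal resistances in series:
R_inner film = 1/(h_i·A) = 1/(9.83×13.1) = 0.007766 K/W
R_carbon steel = L/(kA) = 0.0025/(52×13.1) = 3.67×10^-6 K/W
R_calcium silicate = L/(kA) = 0.16/(0.0602×13.1) = 0.2029 K/W
R_aluminium = L/(kA) = 0.0049/(207×13.1) = 1.807×10^-6 K/W
R_outer film = 1/(h_o·A) = 1/(25.5×13.1) = 0.002994 K/W
R_total = 0.2137 K/W
Q = ΔT / R_total = 224 / 0.2137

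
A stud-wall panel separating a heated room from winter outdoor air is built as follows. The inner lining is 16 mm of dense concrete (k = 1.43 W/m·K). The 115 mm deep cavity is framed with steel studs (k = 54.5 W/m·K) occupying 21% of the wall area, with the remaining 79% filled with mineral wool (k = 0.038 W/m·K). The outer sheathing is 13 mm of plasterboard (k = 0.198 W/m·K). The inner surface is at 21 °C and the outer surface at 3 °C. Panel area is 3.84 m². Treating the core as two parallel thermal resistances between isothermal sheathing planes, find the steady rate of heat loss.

Q ≈ 796 W

Sheathing layers in series; stud and cavity paths in parallel between them.
R_inner = 0.016/(1.43×3.84) = 0.002914 K/W
R_stud  = 0.115/(54.5×0.21×3.84) = 0.002617 K/W
R_cav   = 0.115/(0.038×0.79×3.84) = 0.9976 K/W
1/R_core = 1/R_stud + 1/R_cav → R_core = 0.00261 K/W
R_outer = 0.013/(0.198×3.84) = 0.0171 K/W
R_total = 0.02262 K/W
Q = ΔT/R_total = 18/0.02262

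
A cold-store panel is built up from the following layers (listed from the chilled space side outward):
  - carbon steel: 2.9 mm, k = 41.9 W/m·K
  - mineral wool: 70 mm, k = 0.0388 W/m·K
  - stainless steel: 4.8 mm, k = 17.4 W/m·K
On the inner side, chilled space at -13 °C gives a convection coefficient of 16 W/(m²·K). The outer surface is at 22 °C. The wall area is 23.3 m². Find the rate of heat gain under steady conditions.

Q ≈ 437 W

Series thermal resistances:
R_inner film = 1/(h_i·A) = 1/(16×23.3) = 0.002682 K/W
R_carbon steel = L/(kA) = 0.0029/(41.9×23.3) = 2.97×10^-6 K/W
R_mineral wool = L/(kA) = 0.07/(0.0388×23.3) = 0.07743 K/W
R_stainless steel = L/(kA) = 0.0048/(17.4×23.3) = 1.184×10^-5 K/W
R_total = 0.08013 K/W
Q = ΔT / R_total = 35 / 0.08013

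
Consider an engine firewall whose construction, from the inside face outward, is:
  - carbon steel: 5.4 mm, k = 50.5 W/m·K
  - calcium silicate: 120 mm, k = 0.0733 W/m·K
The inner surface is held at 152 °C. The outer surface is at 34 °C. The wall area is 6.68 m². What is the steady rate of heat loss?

Q ≈ 481 W

Treating each layer as a thermal resistance in series:
R_carbon steel = L/(kA) = 0.0054/(50.5×6.68) = 1.601×10^-5 K/W
R_calcium silicate = L/(kA) = 0.12/(0.0733×6.68) = 0.2451 K/W
R_total = 0.2451 K/W
Q = ΔT / R_total = 118 / 0.2451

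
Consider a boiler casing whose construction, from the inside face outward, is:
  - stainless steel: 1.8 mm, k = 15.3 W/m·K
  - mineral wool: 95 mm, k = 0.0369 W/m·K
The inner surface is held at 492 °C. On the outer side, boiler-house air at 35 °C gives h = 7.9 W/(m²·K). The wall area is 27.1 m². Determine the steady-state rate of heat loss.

Model the wall as resistances in series:
R_stainless steel = L/(kA) = 0.0018/(15.3×27.1) = 4.341×10^-6 K/W
R_mineral wool = L/(kA) = 0.095/(0.0369×27.1) = 0.095 K/W
R_outer film = 1/(h_o·A) = 1/(7.9×27.1) = 0.004671 K/W
R_total = 0.09968 K/W
Q = ΔT / R_total = 457 / 0.09968

Q ≈ 4580 W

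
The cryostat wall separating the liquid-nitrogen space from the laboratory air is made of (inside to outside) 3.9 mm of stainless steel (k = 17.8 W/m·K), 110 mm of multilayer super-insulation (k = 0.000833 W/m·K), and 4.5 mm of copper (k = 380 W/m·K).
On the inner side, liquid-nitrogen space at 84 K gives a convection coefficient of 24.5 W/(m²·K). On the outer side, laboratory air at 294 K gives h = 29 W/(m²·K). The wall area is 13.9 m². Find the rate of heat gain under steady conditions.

Q ≈ 22.1 W

Series thermal resistances:
R_inner film = 1/(h_i·A) = 1/(24.5×13.9) = 0.002936 K/W
R_stainless steel = L/(kA) = 0.0039/(17.8×13.9) = 1.576×10^-5 K/W
R_multilayer super-insulation = L/(kA) = 0.11/(0.000833×13.9) = 9.5 K/W
R_copper = L/(kA) = 0.0045/(380×13.9) = 8.52×10^-7 K/W
R_outer film = 1/(h_o·A) = 1/(29×13.9) = 0.002481 K/W
R_total = 9.506 K/W
Q = ΔT / R_total = 210 / 9.506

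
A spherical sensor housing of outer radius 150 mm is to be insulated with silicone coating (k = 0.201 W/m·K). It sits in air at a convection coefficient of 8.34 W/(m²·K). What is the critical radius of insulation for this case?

r_cr ≈ 48.2 mm

For a sphere r_cr = 2k/h = 2×0.201/8.34
r_cr = 48.2 mm; since the bare radius (150 mm) is above r_cr, any added insulation will reduce heat loss.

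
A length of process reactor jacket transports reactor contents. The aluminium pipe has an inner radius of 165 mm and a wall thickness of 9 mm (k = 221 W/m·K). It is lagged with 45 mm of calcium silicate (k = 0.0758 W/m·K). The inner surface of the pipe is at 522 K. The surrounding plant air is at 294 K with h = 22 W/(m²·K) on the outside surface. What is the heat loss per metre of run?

Per-layer cylindrical resistances, series-summed:
R_aluminium pipe wall = ln(174/165)/(2π×221×1) = 3.825×10^-5 K/W
R_calcium silicate = ln(219/174)/(2π×0.0758×1) = 0.483 K/W
R_outer film = 1/(h_o·2πr_oL) = 1/(22×2π×0.219×1) = 0.03303 K/W
R_total = 0.516 K/W
Q = ΔT/R_total = 228/0.516

q′ ≈ 442 W/m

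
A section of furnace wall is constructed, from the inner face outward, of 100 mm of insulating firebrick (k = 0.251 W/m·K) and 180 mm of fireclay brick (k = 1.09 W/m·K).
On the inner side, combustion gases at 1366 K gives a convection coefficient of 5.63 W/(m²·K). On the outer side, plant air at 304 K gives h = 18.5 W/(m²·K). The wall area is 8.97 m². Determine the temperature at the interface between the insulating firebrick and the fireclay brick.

T ≈ 597 K

Thermal resistances in series:
R_inner film = 1/(h_i·A) = 1/(5.63×8.97) = 0.0198 K/W
R_insulating firebrick = L/(kA) = 0.1/(0.251×8.97) = 0.04442 K/W
R_fireclay brick = L/(kA) = 0.18/(1.09×8.97) = 0.01841 K/W
R_outer film = 1/(h_o·A) = 1/(18.5×8.97) = 0.006026 K/W
R_total = 0.08865 K/W;  Q = ΔT/R_total = 1062/0.08865 = 11980 W
T_interface = T_inner − Q·ΣR(inner→interface) = 1366 − 12000×0.06422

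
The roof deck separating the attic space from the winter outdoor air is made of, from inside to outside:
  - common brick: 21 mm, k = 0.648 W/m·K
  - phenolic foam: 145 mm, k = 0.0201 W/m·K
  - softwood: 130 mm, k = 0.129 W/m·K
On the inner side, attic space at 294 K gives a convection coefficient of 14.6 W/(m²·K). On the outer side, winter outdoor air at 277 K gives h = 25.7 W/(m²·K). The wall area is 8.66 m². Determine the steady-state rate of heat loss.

Q ≈ 17.6 W

Treating each layer as a thermal resistance in series:
R_inner film = 1/(h_i·A) = 1/(14.6×8.66) = 0.007909 K/W
R_common brick = L/(kA) = 0.021/(0.648×8.66) = 0.003742 K/W
R_phenolic foam = L/(kA) = 0.145/(0.0201×8.66) = 0.833 K/W
R_softwood = L/(kA) = 0.13/(0.129×8.66) = 0.1164 K/W
R_outer film = 1/(h_o·A) = 1/(25.7×8.66) = 0.004493 K/W
R_total = 0.9655 K/W
Q = ΔT / R_total = 17 / 0.9655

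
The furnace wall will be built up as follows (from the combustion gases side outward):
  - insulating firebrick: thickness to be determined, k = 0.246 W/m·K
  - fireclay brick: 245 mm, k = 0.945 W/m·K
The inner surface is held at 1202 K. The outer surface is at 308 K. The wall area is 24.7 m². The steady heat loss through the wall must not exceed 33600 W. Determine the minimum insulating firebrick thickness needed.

Model the wall as resistances in series:
R_fireclay brick = L/(kA) = 0.245/(0.945×24.7) = 0.0105 K/W
Sum of the known resistances R_other = 0.0105 K/W
Required total resistance R_tot = ΔT/Q_allow = 894/33600 = 0.02661 K/W
R_insulating firebrick = R_tot − R_other = 0.01611 K/W
L = R·k·A = 0.01611×0.246×24.7

L ≈ 97.9 mm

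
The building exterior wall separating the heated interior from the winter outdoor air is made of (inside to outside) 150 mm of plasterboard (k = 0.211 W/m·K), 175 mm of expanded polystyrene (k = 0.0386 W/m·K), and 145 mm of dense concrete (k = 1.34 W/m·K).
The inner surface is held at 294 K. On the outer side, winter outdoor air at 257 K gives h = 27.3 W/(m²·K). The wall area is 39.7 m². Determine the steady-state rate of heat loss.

Q ≈ 273 W

Series thermal resistances:
R_plasterboard = L/(kA) = 0.15/(0.211×39.7) = 0.01791 K/W
R_expanded polystyrene = L/(kA) = 0.175/(0.0386×39.7) = 0.1142 K/W
R_dense concrete = L/(kA) = 0.145/(1.34×39.7) = 0.002726 K/W
R_outer film = 1/(h_o·A) = 1/(27.3×39.7) = 9.227×10^-4 K/W
R_total = 0.1358 K/W
Q = ΔT / R_total = 37 / 0.1358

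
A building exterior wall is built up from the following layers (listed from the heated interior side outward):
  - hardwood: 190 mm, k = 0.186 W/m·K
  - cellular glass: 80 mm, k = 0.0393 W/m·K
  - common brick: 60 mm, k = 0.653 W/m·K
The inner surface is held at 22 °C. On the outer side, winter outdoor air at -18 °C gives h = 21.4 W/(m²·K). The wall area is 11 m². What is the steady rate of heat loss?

Q ≈ 138 W

Model the wall as resistances in series:
R_hardwood = L/(kA) = 0.19/(0.186×11) = 0.09286 K/W
R_cellular glass = L/(kA) = 0.08/(0.0393×11) = 0.1851 K/W
R_common brick = L/(kA) = 0.06/(0.653×11) = 0.008353 K/W
R_outer film = 1/(h_o·A) = 1/(21.4×11) = 0.004248 K/W
R_total = 0.2905 K/W
Q = ΔT / R_total = 40 / 0.2905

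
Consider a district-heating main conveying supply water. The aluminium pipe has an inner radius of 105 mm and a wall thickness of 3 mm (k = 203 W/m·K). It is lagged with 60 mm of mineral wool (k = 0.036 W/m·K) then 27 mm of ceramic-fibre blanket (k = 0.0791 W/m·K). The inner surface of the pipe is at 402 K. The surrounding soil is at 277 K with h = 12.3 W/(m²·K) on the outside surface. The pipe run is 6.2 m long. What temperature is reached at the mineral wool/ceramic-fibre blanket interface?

T ≈ 297 K

For a radial system each layer contributes R = ln(r_out/r_in)/(2πkL); films add R = 1/(hA).
R_aluminium pipe wall = ln(108/105)/(2π×203×6.2) = 3.562×10^-6 K/W
R_mineral wool = ln(168/108)/(2π×0.036×6.2) = 0.3151 K/W
R_ceramic-fibre blanket = ln(195/168)/(2π×0.0791×6.2) = 0.04837 K/W
R_outer film = 1/(h_o·2πr_oL) = 1/(12.3×2π×0.195×6.2) = 0.0107 K/W
R_total = 0.3741 K/W
Q = ΔT/R_total = 125/0.3741
Q = 334 W
T_interface = T_inner − Q·ΣR(inner→interface) = 402 − 334×0.3151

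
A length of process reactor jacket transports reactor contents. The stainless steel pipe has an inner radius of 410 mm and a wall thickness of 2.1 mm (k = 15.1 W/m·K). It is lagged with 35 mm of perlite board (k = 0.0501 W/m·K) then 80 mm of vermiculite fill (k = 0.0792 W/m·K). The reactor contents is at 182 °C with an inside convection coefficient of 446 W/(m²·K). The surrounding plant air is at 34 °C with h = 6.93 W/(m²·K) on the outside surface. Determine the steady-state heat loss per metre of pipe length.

Cylindrical conduction, so R = ln(r₂/r₁)/(2πkL) per layer, in series:
R_inner film = 1/(h_i·2πr₁L) = 1/(446×2π×0.41×1) = 8.704×10^-4 K/W
R_stainless steel pipe wall = ln(412.1/410)/(2π×15.1×1) = 5.385×10^-5 K/W
R_perlite board = ln(447.1/412.1)/(2π×0.0501×1) = 0.259 K/W
R_vermiculite fill = ln(527.1/447.1)/(2π×0.0792×1) = 0.3308 K/W
R_outer film = 1/(h_o·2πr_oL) = 1/(6.93×2π×0.5271×1) = 0.04357 K/W
R_total = 0.6342 K/W
Q = ΔT/R_total = 148/0.6342

q′ ≈ 233 W/m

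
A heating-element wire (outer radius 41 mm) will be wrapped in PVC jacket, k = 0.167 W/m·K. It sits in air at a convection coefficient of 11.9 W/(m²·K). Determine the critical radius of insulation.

For a cylinder r_cr = k/h = 0.167/11.9
r_cr = 14 mm; since the bare radius (41 mm) is above r_cr, any added insulation will reduce heat loss.

r_cr ≈ 14 mm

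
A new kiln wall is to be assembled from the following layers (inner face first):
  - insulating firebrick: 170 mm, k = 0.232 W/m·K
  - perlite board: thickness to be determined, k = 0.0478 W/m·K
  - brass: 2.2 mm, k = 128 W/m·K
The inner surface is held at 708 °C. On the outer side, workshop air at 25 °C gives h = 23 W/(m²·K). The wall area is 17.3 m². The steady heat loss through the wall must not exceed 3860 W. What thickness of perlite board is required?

Thermal resistances in series:
R_insulating firebrick = L/(kA) = 0.17/(0.232×17.3) = 0.04236 K/W
R_brass = L/(kA) = 0.0022/(128×17.3) = 9.935×10^-7 K/W
R_outer film = 1/(h_o·A) = 1/(23×17.3) = 0.002513 K/W
Sum of the known resistances R_other = 0.04487 K/W
Required total resistance R_tot = ΔT/Q_allow = 683/3860 = 0.1769 K/W
R_perlite board = R_tot − R_other = 0.1321 K/W
L = R·k·A = 0.1321×0.0478×17.3

L ≈ 109 mm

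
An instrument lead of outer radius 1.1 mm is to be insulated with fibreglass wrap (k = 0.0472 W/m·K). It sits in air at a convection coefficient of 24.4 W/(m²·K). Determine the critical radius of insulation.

r_cr ≈ 1.93 mm

For a cylinder r_cr = k/h = 0.0472/24.4
r_cr = 1.93 mm; since the bare radius (1.1 mm) is below r_cr, adding a thin layer of insulation will *increase* heat loss.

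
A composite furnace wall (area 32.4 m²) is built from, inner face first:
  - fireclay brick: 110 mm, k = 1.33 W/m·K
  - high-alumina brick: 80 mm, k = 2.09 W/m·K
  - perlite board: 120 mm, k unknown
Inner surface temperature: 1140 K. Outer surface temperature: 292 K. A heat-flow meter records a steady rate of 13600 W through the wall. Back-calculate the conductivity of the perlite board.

Thermal resistances in series:
R_fireclay brick = L/(kA) = 0.11/(1.33×32.4) = 0.002553 K/W
R_high-alumina brick = L/(kA) = 0.08/(2.09×32.4) = 0.001181 K/W
Sum of known resistances R_other = 0.003734 K/W
Total R = ΔT/Q = 848/13600 = 0.06235 K/W
R_perlite board = R_total − R_other = 0.05862 K/W
k = L/(R·A) = 0.12/(0.05862×32.4)

k ≈ 0.0632 W/(m·K)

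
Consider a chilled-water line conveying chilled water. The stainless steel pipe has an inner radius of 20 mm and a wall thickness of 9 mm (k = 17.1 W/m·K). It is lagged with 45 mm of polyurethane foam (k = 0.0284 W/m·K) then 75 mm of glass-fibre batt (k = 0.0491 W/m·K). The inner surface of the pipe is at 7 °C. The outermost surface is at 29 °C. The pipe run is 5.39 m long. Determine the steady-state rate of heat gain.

For a radial system each layer contributes R = ln(r_out/r_in)/(2πkL); films add R = 1/(hA).
R_stainless steel pipe wall = ln(29/20)/(2π×17.1×5.39) = 6.416×10^-4 K/W
R_polyurethane foam = ln(74/29)/(2π×0.0284×5.39) = 0.974 K/W
R_glass-fibre batt = ln(149/74)/(2π×0.0491×5.39) = 0.4209 K/W
R_total = 1.396 K/W
Q = ΔT/R_total = 22/1.396

Q ≈ 15.8 W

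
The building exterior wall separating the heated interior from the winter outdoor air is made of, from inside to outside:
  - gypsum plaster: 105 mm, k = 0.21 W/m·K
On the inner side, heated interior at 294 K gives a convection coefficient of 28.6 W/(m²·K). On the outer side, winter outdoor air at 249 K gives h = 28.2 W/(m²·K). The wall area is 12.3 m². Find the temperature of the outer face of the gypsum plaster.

T ≈ 252 K

Series thermal resistances:
R_inner film = 1/(h_i·A) = 1/(28.6×12.3) = 0.002843 K/W
R_gypsum plaster = L/(kA) = 0.105/(0.21×12.3) = 0.04065 K/W
R_outer film = 1/(h_o·A) = 1/(28.2×12.3) = 0.002883 K/W
R_total = 0.04638 K/W;  Q = ΔT/R_total = 45/0.04638 = 970.3 W
T_interface = T_inner − Q·ΣR(inner→interface) = 294 − 970×0.04349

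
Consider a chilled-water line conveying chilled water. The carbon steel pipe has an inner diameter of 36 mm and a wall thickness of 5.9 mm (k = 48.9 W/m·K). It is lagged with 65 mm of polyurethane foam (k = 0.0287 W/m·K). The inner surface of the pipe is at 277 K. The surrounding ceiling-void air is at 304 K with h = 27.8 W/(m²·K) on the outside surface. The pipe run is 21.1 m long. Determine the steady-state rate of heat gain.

Treating each annulus and film as a series resistance:
R_carbon steel pipe wall = ln(23.9/18)/(2π×48.9×21.1) = 4.373×10^-5 K/W
R_polyurethane foam = ln(88.9/23.9)/(2π×0.0287×21.1) = 0.3452 K/W
R_outer film = 1/(h_o·2πr_oL) = 1/(27.8×2π×0.0889×21.1) = 0.003052 K/W
R_total = 0.3483 K/W
Q = ΔT/R_total = 27/0.3483

Q ≈ 77.5 W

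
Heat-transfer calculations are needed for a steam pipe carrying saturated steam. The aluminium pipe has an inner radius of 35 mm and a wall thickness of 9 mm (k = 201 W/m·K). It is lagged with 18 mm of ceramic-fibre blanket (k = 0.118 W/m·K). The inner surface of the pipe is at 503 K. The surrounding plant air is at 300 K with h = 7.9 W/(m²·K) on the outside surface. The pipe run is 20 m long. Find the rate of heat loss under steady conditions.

Q ≈ 5150 W

For a radial system each layer contributes R = ln(r_out/r_in)/(2πkL); films add R = 1/(hA).
R_aluminium pipe wall = ln(44/35)/(2π×201×20) = 9.06×10^-6 K/W
R_ceramic-fibre blanket = ln(62/44)/(2π×0.118×20) = 0.02313 K/W
R_outer film = 1/(h_o·2πr_oL) = 1/(7.9×2π×0.062×20) = 0.01625 K/W
R_total = 0.03938 K/W
Q = ΔT/R_total = 203/0.03938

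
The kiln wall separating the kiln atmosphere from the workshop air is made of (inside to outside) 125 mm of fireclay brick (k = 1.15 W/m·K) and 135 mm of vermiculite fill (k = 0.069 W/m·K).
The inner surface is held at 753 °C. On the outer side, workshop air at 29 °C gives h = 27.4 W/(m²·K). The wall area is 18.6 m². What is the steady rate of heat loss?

Model the wall as resistances in series:
R_fireclay brick = L/(kA) = 0.125/(1.15×18.6) = 0.005844 K/W
R_vermiculite fill = L/(kA) = 0.135/(0.069×18.6) = 0.1052 K/W
R_outer film = 1/(h_o·A) = 1/(27.4×18.6) = 0.001962 K/W
R_total = 0.113 K/W
Q = ΔT / R_total = 724 / 0.113

Q ≈ 6410 W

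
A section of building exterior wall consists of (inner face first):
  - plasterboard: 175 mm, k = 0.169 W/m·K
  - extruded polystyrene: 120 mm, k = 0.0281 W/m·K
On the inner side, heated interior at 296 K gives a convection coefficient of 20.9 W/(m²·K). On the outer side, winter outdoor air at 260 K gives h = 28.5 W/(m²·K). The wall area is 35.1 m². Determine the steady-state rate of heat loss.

Q ≈ 234 W

Series thermal resistances:
R_inner film = 1/(h_i·A) = 1/(20.9×35.1) = 0.001363 K/W
R_plasterboard = L/(kA) = 0.175/(0.169×35.1) = 0.0295 K/W
R_extruded polystyrene = L/(kA) = 0.12/(0.0281×35.1) = 0.1217 K/W
R_outer film = 1/(h_o·A) = 1/(28.5×35.1) = 9.997×10^-4 K/W
R_total = 0.1535 K/W
Q = ΔT / R_total = 36 / 0.1535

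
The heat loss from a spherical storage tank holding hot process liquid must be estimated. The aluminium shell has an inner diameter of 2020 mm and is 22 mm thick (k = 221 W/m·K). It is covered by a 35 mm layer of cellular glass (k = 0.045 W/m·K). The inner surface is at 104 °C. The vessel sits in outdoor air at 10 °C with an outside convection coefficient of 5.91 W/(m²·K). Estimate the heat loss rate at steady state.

For a spherical shell R = (1/r₁ − 1/r₂)/(4πk); film R = 1/(h·4πr²). In series:
R_aluminium shell = (1/1.01 − 1/1.032)/(4π×221) = 7.6×10^-6 K/W
R_cellular glass = (1/1.032 − 1/1.067)/(4π×0.045) = 0.05621 K/W
R_outer film = 1/(h·4πr_o²) = 1/(5.91×4π×1.067²) = 0.01183 K/W
R_total = 0.06804 K/W
Q = ΔT/R_total = 94/0.06804

Q ≈ 1380 W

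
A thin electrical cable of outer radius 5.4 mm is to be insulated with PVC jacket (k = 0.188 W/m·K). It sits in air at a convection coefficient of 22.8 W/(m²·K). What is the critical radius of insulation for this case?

r_cr ≈ 8.25 mm

For a cylinder r_cr = k/h = 0.188/22.8
r_cr = 8.25 mm; since the bare radius (5.4 mm) is below r_cr, adding a thin layer of insulation will *increase* heat loss.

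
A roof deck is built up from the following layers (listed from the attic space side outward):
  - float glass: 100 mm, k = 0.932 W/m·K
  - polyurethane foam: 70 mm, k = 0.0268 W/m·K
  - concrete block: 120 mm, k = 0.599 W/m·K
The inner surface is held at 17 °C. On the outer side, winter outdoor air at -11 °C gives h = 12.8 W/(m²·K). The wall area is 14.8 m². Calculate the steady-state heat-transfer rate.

Model the wall as resistances in series:
R_float glass = L/(kA) = 0.1/(0.932×14.8) = 0.00725 K/W
R_polyurethane foam = L/(kA) = 0.07/(0.0268×14.8) = 0.1765 K/W
R_concrete block = L/(kA) = 0.12/(0.599×14.8) = 0.01354 K/W
R_outer film = 1/(h_o·A) = 1/(12.8×14.8) = 0.005279 K/W
R_total = 0.2025 K/W
Q = ΔT / R_total = 28 / 0.2025

Q ≈ 138 W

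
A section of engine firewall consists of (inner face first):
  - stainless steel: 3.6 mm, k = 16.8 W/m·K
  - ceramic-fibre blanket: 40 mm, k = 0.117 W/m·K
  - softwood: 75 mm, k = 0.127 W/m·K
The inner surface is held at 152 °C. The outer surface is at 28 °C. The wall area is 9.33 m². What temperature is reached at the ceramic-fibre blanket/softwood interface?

Series thermal resistances:
R_stainless steel = L/(kA) = 0.0036/(16.8×9.33) = 2.297×10^-5 K/W
R_ceramic-fibre blanket = L/(kA) = 0.04/(0.117×9.33) = 0.03664 K/W
R_softwood = L/(kA) = 0.075/(0.127×9.33) = 0.0633 K/W
R_total = 0.09996 K/W;  Q = ΔT/R_total = 124/0.09996 = 1240 W
T_interface = T_inner − Q·ΣR(inner→interface) = 152 − 1240×0.03667

T ≈ 107 °C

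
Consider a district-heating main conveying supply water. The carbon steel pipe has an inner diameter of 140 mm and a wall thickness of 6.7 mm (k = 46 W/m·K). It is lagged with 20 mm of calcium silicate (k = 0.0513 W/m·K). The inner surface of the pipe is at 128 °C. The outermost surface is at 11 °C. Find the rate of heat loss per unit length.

q′ ≈ 163 W/m

For a radial system each layer contributes R = ln(r_out/r_in)/(2πkL); films add R = 1/(hA).
R_carbon steel pipe wall = ln(76.7/70)/(2π×46×1) = 3.163×10^-4 K/W
R_calcium silicate = ln(96.7/76.7)/(2π×0.0513×1) = 0.7189 K/W
R_total = 0.7192 K/W
Q = ΔT/R_total = 117/0.7192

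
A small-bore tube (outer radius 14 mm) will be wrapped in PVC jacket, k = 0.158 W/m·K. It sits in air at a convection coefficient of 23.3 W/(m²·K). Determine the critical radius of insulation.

For a cylinder r_cr = k/h = 0.158/23.3
r_cr = 6.78 mm; since the bare radius (14 mm) is above r_cr, any added insulation will reduce heat loss.

r_cr ≈ 6.78 mm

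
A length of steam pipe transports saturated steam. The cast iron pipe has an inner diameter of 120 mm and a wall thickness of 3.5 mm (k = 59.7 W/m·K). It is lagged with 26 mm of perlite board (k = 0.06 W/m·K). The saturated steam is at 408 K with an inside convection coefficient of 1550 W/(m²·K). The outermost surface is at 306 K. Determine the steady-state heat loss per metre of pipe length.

Per-layer cylindrical resistances, series-summed:
R_inner film = 1/(h_i·2πr₁L) = 1/(1550×2π×0.06×1) = 0.001711 K/W
R_cast iron pipe wall = ln(63.5/60)/(2π×59.7×1) = 1.511×10^-4 K/W
R_perlite board = ln(89.5/63.5)/(2π×0.06×1) = 0.9104 K/W
R_total = 0.9122 K/W
Q = ΔT/R_total = 102/0.9122

q′ ≈ 112 W/m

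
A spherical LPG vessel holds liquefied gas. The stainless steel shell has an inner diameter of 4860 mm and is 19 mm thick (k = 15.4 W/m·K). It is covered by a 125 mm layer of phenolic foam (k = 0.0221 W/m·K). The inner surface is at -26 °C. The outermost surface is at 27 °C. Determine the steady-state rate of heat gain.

Q ≈ 742 W

Each spherical layer contributes R = (1/r_i − 1/r_o)/(4πk):
R_stainless steel shell = (1/2.43 − 1/2.449)/(4π×15.4) = 1.65×10^-5 K/W
R_phenolic foam = (1/2.449 − 1/2.574)/(4π×0.0221) = 0.0714 K/W
R_total = 0.07142 K/W
Q = ΔT/R_total = 53/0.07142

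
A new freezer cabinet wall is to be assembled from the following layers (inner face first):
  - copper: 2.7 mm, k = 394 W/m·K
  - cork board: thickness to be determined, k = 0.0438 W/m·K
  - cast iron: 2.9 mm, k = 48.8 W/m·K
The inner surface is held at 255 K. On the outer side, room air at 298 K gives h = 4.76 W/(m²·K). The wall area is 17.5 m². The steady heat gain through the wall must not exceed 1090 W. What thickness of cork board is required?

L ≈ 21 mm

Treating each layer as a thermal resistance in series:
R_copper = L/(kA) = 0.0027/(394×17.5) = 3.916×10^-7 K/W
R_cast iron = L/(kA) = 0.0029/(48.8×17.5) = 3.396×10^-6 K/W
R_outer film = 1/(h_o·A) = 1/(4.76×17.5) = 0.012 K/W
Sum of the known resistances R_other = 0.01201 K/W
Required total resistance R_tot = ΔT/Q_allow = 43/1090 = 0.03945 K/W
R_cork board = R_tot − R_other = 0.02744 K/W
L = R·k·A = 0.02744×0.0438×17.5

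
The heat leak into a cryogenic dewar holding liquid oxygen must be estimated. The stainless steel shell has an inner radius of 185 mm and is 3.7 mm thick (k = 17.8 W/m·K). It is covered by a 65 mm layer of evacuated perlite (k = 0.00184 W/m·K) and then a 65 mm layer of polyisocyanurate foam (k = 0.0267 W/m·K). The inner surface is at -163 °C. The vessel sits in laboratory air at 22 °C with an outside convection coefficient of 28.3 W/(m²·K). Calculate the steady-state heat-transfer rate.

Q ≈ 3.03 W

Spherical conduction: R = (1/r_in − 1/r_out)/(4πk) per layer; series-sum.
R_stainless steel shell = (1/0.185 − 1/0.1887)/(4π×17.8) = 4.738×10^-4 K/W
R_evacuated perlite = (1/0.1887 − 1/0.2537)/(4π×0.00184) = 58.72 K/W
R_polyisocyanurate foam = (1/0.2537 − 1/0.3187)/(4π×0.0267) = 2.396 K/W
R_outer film = 1/(h·4πr_o²) = 1/(28.3×4π×0.3187²) = 0.02768 K/W
R_total = 61.15 K/W
Q = ΔT/R_total = 185/61.15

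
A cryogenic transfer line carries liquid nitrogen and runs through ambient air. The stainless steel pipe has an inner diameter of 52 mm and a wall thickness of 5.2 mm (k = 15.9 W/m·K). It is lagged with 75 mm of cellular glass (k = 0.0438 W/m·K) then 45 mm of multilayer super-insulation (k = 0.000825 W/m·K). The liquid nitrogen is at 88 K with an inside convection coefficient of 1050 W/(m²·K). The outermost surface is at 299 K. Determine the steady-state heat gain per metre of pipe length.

q′ ≈ 2.91 W/m

Cylindrical conduction, so R = ln(r₂/r₁)/(2πkL) per layer, in series:
R_inner film = 1/(h_i·2πr₁L) = 1/(1050×2π×0.026×1) = 0.00583 K/W
R_stainless steel pipe wall = ln(31.2/26)/(2π×15.9×1) = 0.001825 K/W
R_cellular glass = ln(106.2/31.2)/(2π×0.0438×1) = 4.451 K/W
R_multilayer super-insulation = ln(151.2/106.2)/(2π×0.000825×1) = 68.15 K/W
R_total = 72.61 K/W
Q = ΔT/R_total = 211/72.61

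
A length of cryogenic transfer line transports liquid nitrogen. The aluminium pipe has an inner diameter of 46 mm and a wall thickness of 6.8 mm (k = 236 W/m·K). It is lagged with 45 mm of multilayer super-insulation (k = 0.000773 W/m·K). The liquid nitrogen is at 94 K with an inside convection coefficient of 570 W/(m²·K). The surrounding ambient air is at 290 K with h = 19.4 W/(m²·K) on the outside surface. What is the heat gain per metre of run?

Cylindrical conduction, so R = ln(r₂/r₁)/(2πkL) per layer, in series:
R_inner film = 1/(h_i·2πr₁L) = 1/(570×2π×0.023×1) = 0.01214 K/W
R_aluminium pipe wall = ln(29.8/23)/(2π×236×1) = 1.747×10^-4 K/W
R_multilayer super-insulation = ln(74.8/29.8)/(2π×0.000773×1) = 189.5 K/W
R_outer film = 1/(h_o·2πr_oL) = 1/(19.4×2π×0.0748×1) = 0.1097 K/W
R_total = 189.6 K/W
Q = ΔT/R_total = 196/189.6

q′ ≈ 1.03 W/m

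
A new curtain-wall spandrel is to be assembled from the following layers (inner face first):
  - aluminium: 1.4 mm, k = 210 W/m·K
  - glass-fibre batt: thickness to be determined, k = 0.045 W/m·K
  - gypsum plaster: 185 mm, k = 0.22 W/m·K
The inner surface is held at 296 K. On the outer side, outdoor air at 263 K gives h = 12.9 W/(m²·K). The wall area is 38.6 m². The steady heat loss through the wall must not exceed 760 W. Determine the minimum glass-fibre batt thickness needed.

Model the wall as resistances in series:
R_aluminium = L/(kA) = 0.0014/(210×38.6) = 1.727×10^-7 K/W
R_gypsum plaster = L/(kA) = 0.185/(0.22×38.6) = 0.02179 K/W
R_outer film = 1/(h_o·A) = 1/(12.9×38.6) = 0.002008 K/W
Sum of the known resistances R_other = 0.02379 K/W
Required total resistance R_tot = ΔT/Q_allow = 33/760 = 0.04342 K/W
R_glass-fibre batt = R_tot − R_other = 0.01963 K/W
L = R·k·A = 0.01963×0.045×38.6

L ≈ 34.1 mm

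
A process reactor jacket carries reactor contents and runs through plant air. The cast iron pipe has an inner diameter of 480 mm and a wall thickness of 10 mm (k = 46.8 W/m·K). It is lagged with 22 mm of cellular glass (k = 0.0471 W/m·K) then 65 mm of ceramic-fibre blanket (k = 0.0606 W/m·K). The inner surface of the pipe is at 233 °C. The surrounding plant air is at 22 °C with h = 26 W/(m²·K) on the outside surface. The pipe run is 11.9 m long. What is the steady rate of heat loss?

Cylindrical conduction, so R = ln(r₂/r₁)/(2πkL) per layer, in series:
R_cast iron pipe wall = ln(250/240)/(2π×46.8×11.9) = 1.167×10^-5 K/W
R_cellular glass = ln(272/250)/(2π×0.0471×11.9) = 0.02395 K/W
R_ceramic-fibre blanket = ln(337/272)/(2π×0.0606×11.9) = 0.04729 K/W
R_outer film = 1/(h_o·2πr_oL) = 1/(26×2π×0.337×11.9) = 0.001526 K/W
R_total = 0.07278 K/W
Q = ΔT/R_total = 211/0.07278

Q ≈ 2900 W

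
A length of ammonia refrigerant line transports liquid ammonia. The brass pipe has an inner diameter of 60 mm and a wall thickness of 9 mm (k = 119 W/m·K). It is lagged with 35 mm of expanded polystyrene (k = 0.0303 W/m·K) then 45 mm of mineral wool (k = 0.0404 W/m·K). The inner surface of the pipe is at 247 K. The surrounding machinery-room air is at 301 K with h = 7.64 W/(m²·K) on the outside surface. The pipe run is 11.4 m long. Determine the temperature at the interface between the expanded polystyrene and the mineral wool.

T ≈ 281 K

Cylindrical conduction, so R = ln(r₂/r₁)/(2πkL) per layer, in series:
R_brass pipe wall = ln(39/30)/(2π×119×11.4) = 3.078×10^-5 K/W
R_expanded polystyrene = ln(74/39)/(2π×0.0303×11.4) = 0.2951 K/W
R_mineral wool = ln(119/74)/(2π×0.0404×11.4) = 0.1642 K/W
R_outer film = 1/(h_o·2πr_oL) = 1/(7.64×2π×0.119×11.4) = 0.01536 K/W
R_total = 0.4747 K/W
Q = ΔT/R_total = 54/0.4747
Q = 114 W
T_interface = T_inner + Q·ΣR(inner→interface) = 247 + 114×0.2951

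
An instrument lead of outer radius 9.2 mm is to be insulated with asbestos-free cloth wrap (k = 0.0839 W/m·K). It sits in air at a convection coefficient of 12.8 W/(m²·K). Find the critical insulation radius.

For a cylinder r_cr = k/h = 0.0839/12.8
r_cr = 6.55 mm; since the bare radius (9.2 mm) is above r_cr, any added insulation will reduce heat loss.

r_cr ≈ 6.55 mm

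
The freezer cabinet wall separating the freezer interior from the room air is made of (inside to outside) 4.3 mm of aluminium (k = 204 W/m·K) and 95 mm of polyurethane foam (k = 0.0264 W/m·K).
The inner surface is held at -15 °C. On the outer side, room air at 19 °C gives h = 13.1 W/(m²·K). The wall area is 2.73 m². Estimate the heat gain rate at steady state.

Thermal resistances in series:
R_aluminium = L/(kA) = 0.0043/(204×2.73) = 7.721×10^-6 K/W
R_polyurethane foam = L/(kA) = 0.095/(0.0264×2.73) = 1.318 K/W
R_outer film = 1/(h_o·A) = 1/(13.1×2.73) = 0.02796 K/W
R_total = 1.346 K/W
Q = ΔT / R_total = 34 / 1.346

Q ≈ 25.3 W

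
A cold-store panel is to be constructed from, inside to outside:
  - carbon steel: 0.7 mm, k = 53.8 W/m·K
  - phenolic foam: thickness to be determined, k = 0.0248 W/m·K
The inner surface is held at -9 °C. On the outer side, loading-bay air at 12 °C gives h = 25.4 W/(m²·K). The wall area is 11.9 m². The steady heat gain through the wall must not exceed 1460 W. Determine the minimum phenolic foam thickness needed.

L ≈ 3.27 mm

Model the wall as resistances in series:
R_carbon steel = L/(kA) = 0.0007/(53.8×11.9) = 1.093×10^-6 K/W
R_outer film = 1/(h_o·A) = 1/(25.4×11.9) = 0.003308 K/W
Sum of the known resistances R_other = 0.00331 K/W
Required total resistance R_tot = ΔT/Q_allow = 21/1460 = 0.01438 K/W
R_phenolic foam = R_tot − R_other = 0.01107 K/W
L = R·k·A = 0.01107×0.0248×11.9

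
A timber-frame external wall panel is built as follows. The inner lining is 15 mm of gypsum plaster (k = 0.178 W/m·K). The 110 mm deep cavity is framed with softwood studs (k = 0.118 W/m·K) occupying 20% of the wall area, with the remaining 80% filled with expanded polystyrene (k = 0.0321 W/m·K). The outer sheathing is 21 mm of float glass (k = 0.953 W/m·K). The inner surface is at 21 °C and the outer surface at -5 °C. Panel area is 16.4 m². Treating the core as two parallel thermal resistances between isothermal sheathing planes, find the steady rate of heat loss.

Sheathing layers in series; stud and cavity paths in parallel between them.
R_inner = 0.015/(0.178×16.4) = 0.005138 K/W
R_stud  = 0.11/(0.118×0.2×16.4) = 0.2842 K/W
R_cav   = 0.11/(0.0321×0.8×16.4) = 0.2612 K/W
1/R_core = 1/R_stud + 1/R_cav → R_core = 0.1361 K/W
R_outer = 0.021/(0.953×16.4) = 0.001344 K/W
R_total = 0.1426 K/W
Q = ΔT/R_total = 26/0.1426

Q ≈ 182 W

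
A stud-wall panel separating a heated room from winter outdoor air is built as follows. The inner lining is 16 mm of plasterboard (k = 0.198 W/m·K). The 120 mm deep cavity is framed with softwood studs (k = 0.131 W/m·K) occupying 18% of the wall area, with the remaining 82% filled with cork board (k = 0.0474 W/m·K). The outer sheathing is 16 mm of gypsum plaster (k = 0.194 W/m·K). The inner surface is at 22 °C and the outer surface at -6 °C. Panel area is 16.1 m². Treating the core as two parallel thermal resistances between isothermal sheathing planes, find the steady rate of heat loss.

Q ≈ 216 W

Sheathing layers in series; stud and cavity paths in parallel between them.
R_inner = 0.016/(0.198×16.1) = 0.005019 K/W
R_stud  = 0.12/(0.131×0.18×16.1) = 0.3161 K/W
R_cav   = 0.12/(0.0474×0.82×16.1) = 0.1918 K/W
1/R_core = 1/R_stud + 1/R_cav → R_core = 0.1194 K/W
R_outer = 0.016/(0.194×16.1) = 0.005123 K/W
R_total = 0.1295 K/W
Q = ΔT/R_total = 28/0.1295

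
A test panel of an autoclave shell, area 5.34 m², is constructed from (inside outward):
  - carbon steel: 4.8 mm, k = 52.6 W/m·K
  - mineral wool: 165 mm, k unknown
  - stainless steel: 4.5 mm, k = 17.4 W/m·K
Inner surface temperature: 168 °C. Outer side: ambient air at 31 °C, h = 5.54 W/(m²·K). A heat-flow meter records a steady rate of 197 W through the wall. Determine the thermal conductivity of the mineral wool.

Using the resistance-network approach (series):
R_carbon steel = L/(kA) = 0.0048/(52.6×5.34) = 1.709×10^-5 K/W
R_stainless steel = L/(kA) = 0.0045/(17.4×5.34) = 4.843×10^-5 K/W
R_outer film = 1/(h_o·A) = 1/(5.54×5.34) = 0.0338 K/W
Sum of known resistances R_other = 0.03387 K/W
Total R = ΔT/Q = 137/197 = 0.6954 K/W
R_mineral wool = R_total − R_other = 0.6616 K/W
k = L/(R·A) = 0.165/(0.6616×5.34)

k ≈ 0.0467 W/(m·K)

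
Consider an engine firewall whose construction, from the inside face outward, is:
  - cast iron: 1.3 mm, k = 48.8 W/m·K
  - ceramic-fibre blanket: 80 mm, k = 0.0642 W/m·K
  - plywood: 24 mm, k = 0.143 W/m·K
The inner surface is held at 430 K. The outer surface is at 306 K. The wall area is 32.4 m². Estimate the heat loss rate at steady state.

Q ≈ 2840 W

Series thermal resistances:
R_cast iron = L/(kA) = 0.0013/(48.8×32.4) = 8.222×10^-7 K/W
R_ceramic-fibre blanket = L/(kA) = 0.08/(0.0642×32.4) = 0.03846 K/W
R_plywood = L/(kA) = 0.024/(0.143×32.4) = 0.00518 K/W
R_total = 0.04364 K/W
Q = ΔT / R_total = 124 / 0.04364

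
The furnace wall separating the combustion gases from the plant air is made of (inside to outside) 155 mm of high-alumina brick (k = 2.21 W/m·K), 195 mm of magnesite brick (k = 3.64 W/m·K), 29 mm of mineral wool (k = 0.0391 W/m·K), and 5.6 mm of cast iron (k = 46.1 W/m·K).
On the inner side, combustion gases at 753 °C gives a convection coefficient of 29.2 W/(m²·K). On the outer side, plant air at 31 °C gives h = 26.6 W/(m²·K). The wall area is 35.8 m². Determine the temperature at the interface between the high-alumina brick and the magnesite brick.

Series thermal resistances:
R_inner film = 1/(h_i·A) = 1/(29.2×35.8) = 9.566×10^-4 K/W
R_high-alumina brick = L/(kA) = 0.155/(2.21×35.8) = 0.001959 K/W
R_magnesite brick = L/(kA) = 0.195/(3.64×35.8) = 0.001496 K/W
R_mineral wool = L/(kA) = 0.029/(0.0391×35.8) = 0.02072 K/W
R_cast iron = L/(kA) = 0.0056/(46.1×35.8) = 3.393×10^-6 K/W
R_outer film = 1/(h_o·A) = 1/(26.6×35.8) = 0.00105 K/W
R_total = 0.02618 K/W;  Q = ΔT/R_total = 722/0.02618 = 27570 W
T_interface = T_inner − Q·ΣR(inner→interface) = 753 − 27600×0.002916

T ≈ 673 °C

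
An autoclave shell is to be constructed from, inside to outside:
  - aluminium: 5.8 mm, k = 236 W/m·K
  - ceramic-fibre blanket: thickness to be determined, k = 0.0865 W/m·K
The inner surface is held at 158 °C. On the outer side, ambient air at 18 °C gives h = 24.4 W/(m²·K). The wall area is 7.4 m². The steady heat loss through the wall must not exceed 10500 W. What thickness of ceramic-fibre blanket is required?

Thermal resistances in series:
R_aluminium = L/(kA) = 0.0058/(236×7.4) = 3.321×10^-6 K/W
R_outer film = 1/(h_o·A) = 1/(24.4×7.4) = 0.005538 K/W
Sum of the known resistances R_other = 0.005542 K/W
Required total resistance R_tot = ΔT/Q_allow = 140/10500 = 0.01333 K/W
R_ceramic-fibre blanket = R_tot − R_other = 0.007792 K/W
L = R·k·A = 0.007792×0.0865×7.4

L ≈ 4.99 mm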